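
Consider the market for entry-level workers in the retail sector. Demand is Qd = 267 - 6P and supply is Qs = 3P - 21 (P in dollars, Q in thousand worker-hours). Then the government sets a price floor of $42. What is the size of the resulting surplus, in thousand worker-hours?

90

Without the control the market clears where 267 - 6P = 3P - 21, i.e. P* = 32 and Q* = 75.
Because the floor (42) lies above the market-clearing price, it is binding.
At P = 42: Qd = 267 - 6·42 = 15 and Qs = 3·42 - 21 = 105.
Surplus = Qs - Qd = 105 - 15 = 90.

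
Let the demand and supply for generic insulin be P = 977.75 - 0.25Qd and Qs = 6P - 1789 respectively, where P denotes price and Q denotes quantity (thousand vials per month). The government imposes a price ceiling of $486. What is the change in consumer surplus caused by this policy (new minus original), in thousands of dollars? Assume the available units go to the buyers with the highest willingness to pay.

Rearranging demand gives Qd = 3911 - 4P. Without the control the market clears where 3911 - 4P = 6P - 1789, i.e. P* = 570 and Q* = 1631.
Since 486 < 570, the ceiling is binding.
At P = 486: Qd = 3911 - 4·486 = 1967 and Qs = 6·486 - 1789 = 1127.
Consumer surplus without the control is ½ · (977.75 - 570) · 1631 = 332520.125.
With the ceiling, 1127 units are sold at 486 (assume they go to the highest-value buyers). The demand price at Q = 1127 is 696, so CS = ½ · [(977.75 - 486) + (696 - 486)] · 1127 = 395436.125.
Change in consumer surplus = 395436.125 - 332520.125 = 62916.

62916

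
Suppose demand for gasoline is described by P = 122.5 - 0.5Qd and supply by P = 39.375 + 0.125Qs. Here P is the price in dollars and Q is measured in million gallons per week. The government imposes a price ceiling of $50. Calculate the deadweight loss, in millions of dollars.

720

Rearranging demand gives Qd = 245 - 2P; rearranging supply gives Qs = 8P - 315. Equilibrium: 245 - 2P = 8P - 315, so 560 = 10P and P* = 56, Q* = 133.
Because the ceiling (50) lies below the market-clearing price, it is binding.
At P = 50: Qd = 245 - 2·50 = 145 and Qs = 8·50 - 315 = 85.
Quantity traded falls to 85. At Q = 85 the demand price is (245 - 85)/2 = 80 and the supply price is (315 + 85)/8 = 50.
Deadweight loss = ½ · (80 - 50) · (133 - 85) = ½ · 30 · 48 = 720.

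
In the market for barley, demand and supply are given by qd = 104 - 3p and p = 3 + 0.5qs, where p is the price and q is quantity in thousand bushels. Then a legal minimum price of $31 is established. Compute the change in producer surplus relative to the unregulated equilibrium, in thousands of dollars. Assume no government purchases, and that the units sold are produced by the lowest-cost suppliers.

Rearranging supply gives qs = 2p - 6. In a free market, 104 - 3p = 2p - 6 gives the equilibrium p* = 22, q* = 38.
Since 31 > 22, the floor is binding.
At p = 31: qd = 104 - 3·31 = 11 and qs = 2·31 - 6 = 56.
Producer surplus without the control is ½ · (22 - 3) · 38 = 361.
With the floor, 11 units are sold at 31. The supply price at q = 11 is 8.5, so PS = ½ · [(31 - 3) + (31 - 8.5)] · 11 = 277.75.
Change in producer surplus = 277.75 - 361 = -83.25.

-83.25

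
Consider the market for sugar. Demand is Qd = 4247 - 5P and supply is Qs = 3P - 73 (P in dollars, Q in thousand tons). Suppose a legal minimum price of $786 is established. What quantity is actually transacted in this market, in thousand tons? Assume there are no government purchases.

317

In a free market, 4247 - 5P = 3P - 73 gives the equilibrium P* = 540, Q* = 1547.
Since 786 > 540, the floor is binding.
At P = 786: Qd = 4247 - 5·786 = 317 and Qs = 3·786 - 73 = 2285.
The quantity actually transacted is the short side, demand: 317.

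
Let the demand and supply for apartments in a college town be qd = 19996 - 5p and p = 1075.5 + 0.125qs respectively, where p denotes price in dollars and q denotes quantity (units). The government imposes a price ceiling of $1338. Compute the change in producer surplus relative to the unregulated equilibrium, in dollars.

-4782376

Rearranging supply gives qs = 8p - 8604. Equilibrium: 19996 - 5p = 8p - 8604, so 28600 = 13p and p* = 2200, q* = 8996.
Because the ceiling (1338) lies below the market-clearing price, it is binding.
At p = 1338: qd = 19996 - 5·1338 = 13306 and qs = 8·1338 - 8604 = 2100.
Producer surplus without the control is ½ · (2200 - 1075.5) · 8996 = 5058001.
With the ceiling, producers sell 2100 units at 1338, so PS = ½ · (1338 - 1075.5) · 2100 = 275625.
Change in producer surplus = 275625 - 5058001 = -4782376.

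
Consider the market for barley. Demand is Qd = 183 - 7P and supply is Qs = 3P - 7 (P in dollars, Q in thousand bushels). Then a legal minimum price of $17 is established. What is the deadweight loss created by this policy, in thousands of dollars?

0

Without the control the market clears where 183 - 7P = 3P - 7, i.e. P* = 19 and Q* = 50.
Since 17 is below P* = 19, the floor does not bind and the free-market outcome prevails.
Since the control does not bind, no trades are prevented and deadweight loss is zero.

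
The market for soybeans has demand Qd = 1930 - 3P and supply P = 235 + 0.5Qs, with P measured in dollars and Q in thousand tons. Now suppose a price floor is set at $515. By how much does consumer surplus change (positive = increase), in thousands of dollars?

Rearranging supply gives Qs = 2P - 470. Setting quantity demanded equal to quantity supplied, 1930 - 3P = 2P - 470, gives P* = 480 and Q* = 490.
Since 515 > 480, the floor is binding.
At P = 515: Qd = 1930 - 3·515 = 385 and Qs = 2·515 - 470 = 560.
Consumer surplus without the control is ½ · (1930/3 - 480) · 490 = 120050/3.
With the floor, consumers buy 385 units at 515, so CS = ½ · (1930/3 - 515) · 385 = 148225/6.
Change in consumer surplus = 148225/6 - 120050/3 = -15312.5.

-15312.5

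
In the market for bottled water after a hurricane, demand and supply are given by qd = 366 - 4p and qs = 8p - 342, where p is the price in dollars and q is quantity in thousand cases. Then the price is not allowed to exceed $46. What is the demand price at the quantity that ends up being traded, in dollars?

85

Without the control the market clears where 366 - 4p = 8p - 342, i.e. p* = 59 and q* = 130.
The ceiling of 46 is below the equilibrium price 59, so it binds.
At p = 46: qd = 366 - 4·46 = 182 and qs = 8·46 - 342 = 26.
Only 26 units reach the market. On the demand curve, the marginal buyer's willingness to pay at q = 26 is (366 - 26)/4 = 85.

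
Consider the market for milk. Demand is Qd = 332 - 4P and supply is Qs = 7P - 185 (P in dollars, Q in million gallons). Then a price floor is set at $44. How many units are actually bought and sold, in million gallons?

Without the control the market clears where 332 - 4P = 7P - 185, i.e. P* = 47 and Q* = 144.
Since 44 is below P* = 47, the floor does not bind and the free-market outcome prevails.

144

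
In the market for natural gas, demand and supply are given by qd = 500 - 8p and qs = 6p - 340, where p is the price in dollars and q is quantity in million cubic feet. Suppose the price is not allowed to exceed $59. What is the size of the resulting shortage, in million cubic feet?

Without the control the market clears where 500 - 8p = 6p - 340, i.e. p* = 60 and q* = 20.
The ceiling of 59 is below the equilibrium price 60, so it binds.
At p = 59: qd = 500 - 8·59 = 28 and qs = 6·59 - 340 = 14.
Shortage = qd - qs = 28 - 14 = 14.

14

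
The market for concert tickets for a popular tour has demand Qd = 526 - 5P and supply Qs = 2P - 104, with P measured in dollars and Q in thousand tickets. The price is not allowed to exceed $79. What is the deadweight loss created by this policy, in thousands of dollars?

Setting quantity demanded equal to quantity supplied, 526 - 5P = 2P - 104, gives P* = 90 and Q* = 76.
Since 79 < 90, the ceiling is binding.
At P = 79: Qd = 526 - 5·79 = 131 and Qs = 2·79 - 104 = 54.
Quantity traded falls to 54. At Q = 54 the demand price is (526 - 54)/5 = 94.4 and the supply price is (104 + 54)/2 = 79.
Deadweight loss = ½ · (94.4 - 79) · (76 - 54) = ½ · 15.4 · 22 = 169.4.

169.4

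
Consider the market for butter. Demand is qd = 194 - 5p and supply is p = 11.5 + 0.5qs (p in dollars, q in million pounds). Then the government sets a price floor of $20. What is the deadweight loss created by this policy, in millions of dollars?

Rearranging supply gives qs = 2p - 23. Setting quantity demanded equal to quantity supplied, 194 - 5p = 2p - 23, gives p* = 31 and q* = 39.
The floor of 20 is below the equilibrium price 31, so it is not binding; the market clears at p* = 31, q* = 39.
Since the control does not bind, no trades are prevented and deadweight loss is zero.

0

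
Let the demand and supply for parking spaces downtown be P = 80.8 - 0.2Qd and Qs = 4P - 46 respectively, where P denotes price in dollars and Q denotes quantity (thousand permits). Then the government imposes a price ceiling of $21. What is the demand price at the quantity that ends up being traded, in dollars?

73.2

Rearranging demand gives Qd = 404 - 5P. Without the control the market clears where 404 - 5P = 4P - 46, i.e. P* = 50 and Q* = 154.
Since 21 < 50, the ceiling is binding.
At P = 21: Qd = 404 - 5·21 = 299 and Qs = 4·21 - 46 = 38.
Only 38 units reach the market. On the demand curve, the marginal buyer's willingness to pay at Q = 38 is (404 - 38)/5 = 73.2.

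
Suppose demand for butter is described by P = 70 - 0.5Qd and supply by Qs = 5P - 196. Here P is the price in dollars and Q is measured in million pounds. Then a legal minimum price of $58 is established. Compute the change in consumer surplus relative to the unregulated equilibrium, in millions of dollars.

-340

Rearranging demand gives Qd = 140 - 2P. In a free market, 140 - 2P = 5P - 196 gives the equilibrium P* = 48, Q* = 44.
The floor of 58 is above the equilibrium price 48, so it binds.
At P = 58: Qd = 140 - 2·58 = 24 and Qs = 5·58 - 196 = 94.
Consumer surplus without the control is ½ · (70 - 48) · 44 = 484.
With the floor, consumers buy 24 units at 58, so CS = ½ · (70 - 58) · 24 = 144.
Change in consumer surplus = 144 - 484 = -340.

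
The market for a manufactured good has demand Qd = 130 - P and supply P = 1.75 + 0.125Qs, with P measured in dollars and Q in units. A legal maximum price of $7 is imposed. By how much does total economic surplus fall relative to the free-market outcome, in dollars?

2916

Rearranging supply gives Qs = 8P - 14. Equilibrium: 130 - P = 8P - 14, so 144 = 9P and P* = 16, Q* = 114.
Since 7 < 16, the ceiling is binding.
At P = 7: Qd = 130 - 7 = 123 and Qs = 8·7 - 14 = 42.
Quantity traded falls to 42. At Q = 42 the demand price is 130 - 42 = 88 and the supply price is (14 + 42)/8 = 7.
Deadweight loss = ½ · (88 - 7) · (114 - 42) = ½ · 81 · 72 = 2916.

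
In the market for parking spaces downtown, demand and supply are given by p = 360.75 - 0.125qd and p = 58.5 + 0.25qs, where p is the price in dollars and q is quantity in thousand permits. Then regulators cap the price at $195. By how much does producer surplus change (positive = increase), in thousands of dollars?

Rearranging demand gives qd = 2886 - 8p; rearranging supply gives qs = 4p - 234. In a free market, 2886 - 8p = 4p - 234 gives the equilibrium p* = 260, q* = 806.
Since 195 < 260, the ceiling is binding.
At p = 195: qd = 2886 - 8·195 = 1326 and qs = 4·195 - 234 = 546.
Producer surplus without the control is ½ · (260 - 58.5) · 806 = 81204.5.
With the ceiling, producers sell 546 units at 195, so PS = ½ · (195 - 58.5) · 546 = 37264.5.
Change in producer surplus = 37264.5 - 81204.5 = -43940.

-43940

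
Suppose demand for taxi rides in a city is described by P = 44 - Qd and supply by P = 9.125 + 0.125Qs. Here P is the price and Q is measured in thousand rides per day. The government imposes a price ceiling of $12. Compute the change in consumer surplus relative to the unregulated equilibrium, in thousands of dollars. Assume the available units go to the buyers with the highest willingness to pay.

-9

Rearranging demand gives Qd = 44 - P; rearranging supply gives Qs = 8P - 73. Without the control the market clears where 44 - P = 8P - 73, i.e. P* = 13 and Q* = 31.
The ceiling of 12 is below the equilibrium price 13, so it binds.
At P = 12: Qd = 44 - 12 = 32 and Qs = 8·12 - 73 = 23.
Consumer surplus without the control is ½ · (44 - 13) · 31 = 480.5.
With the ceiling, 23 units are sold at 12 (assume they go to the highest-value buyers). The demand price at Q = 23 is 21, so CS = ½ · [(44 - 12) + (21 - 12)] · 23 = 471.5.
Change in consumer surplus = 471.5 - 480.5 = -9.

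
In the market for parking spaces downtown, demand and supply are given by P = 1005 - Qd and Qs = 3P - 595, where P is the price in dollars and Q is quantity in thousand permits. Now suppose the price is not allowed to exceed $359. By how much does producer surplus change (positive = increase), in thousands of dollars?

Rearranging demand gives Qd = 1005 - P. Without the control the market clears where 1005 - P = 3P - 595, i.e. P* = 400 and Q* = 605.
The ceiling of 359 is below the equilibrium price 400, so it binds.
At P = 359: Qd = 1005 - 359 = 646 and Qs = 3·359 - 595 = 482.
Producer surplus without the control is ½ · (400 - 595/3) · 605 = 366025/6.
With the ceiling, producers sell 482 units at 359, so PS = ½ · (359 - 595/3) · 482 = 116162/3.
Change in producer surplus = 116162/3 - 366025/6 = -22283.5.

-22283.5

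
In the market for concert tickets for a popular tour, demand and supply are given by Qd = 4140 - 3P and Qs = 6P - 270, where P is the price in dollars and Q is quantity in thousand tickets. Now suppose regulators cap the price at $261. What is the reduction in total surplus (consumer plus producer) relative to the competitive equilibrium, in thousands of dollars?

471969

Without the control the market clears where 4140 - 3P = 6P - 270, i.e. P* = 490 and Q* = 2670.
The ceiling of 261 is below the equilibrium price 490, so it binds.
At P = 261: Qd = 4140 - 3·261 = 3357 and Qs = 6·261 - 270 = 1296.
Quantity traded falls to 1296. At Q = 1296 the demand price is (4140 - 1296)/3 = 948 and the supply price is (270 + 1296)/6 = 261.
Deadweight loss = ½ · (948 - 261) · (2670 - 1296) = ½ · 687 · 1374 = 471969.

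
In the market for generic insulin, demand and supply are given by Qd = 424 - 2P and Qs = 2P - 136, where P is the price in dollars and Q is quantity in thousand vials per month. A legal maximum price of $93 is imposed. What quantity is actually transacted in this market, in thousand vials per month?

Without the control the market clears where 424 - 2P = 2P - 136, i.e. P* = 140 and Q* = 144.
Because the ceiling (93) lies below the market-clearing price, it is binding.
At P = 93: Qd = 424 - 2·93 = 238 and Qs = 2·93 - 136 = 50.
The quantity actually transacted is the short side, supply: 50.

50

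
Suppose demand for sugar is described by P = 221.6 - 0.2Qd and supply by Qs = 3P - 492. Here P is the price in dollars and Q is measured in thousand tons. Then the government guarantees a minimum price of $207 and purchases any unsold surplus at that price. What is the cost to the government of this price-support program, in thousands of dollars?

Rearranging demand gives Qd = 1108 - 5P. Equilibrium: 1108 - 5P = 3P - 492, so 1600 = 8P and P* = 200, Q* = 108.
Because the floor (207) lies above the market-clearing price, it is binding.
At P = 207: Qd = 1108 - 5·207 = 73 and Qs = 3·207 - 492 = 129.
Surplus = Qs - Qd = 56.
Government expenditure = surplus × support price = 56 × 207 = 11592.

11592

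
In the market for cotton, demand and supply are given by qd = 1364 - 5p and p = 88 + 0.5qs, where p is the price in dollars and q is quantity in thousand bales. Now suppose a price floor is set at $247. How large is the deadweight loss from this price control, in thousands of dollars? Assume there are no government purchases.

6378.75

Rearranging supply gives qs = 2p - 176. Equilibrium: 1364 - 5p = 2p - 176, so 1540 = 7p and p* = 220, q* = 264.
Because the floor (247) lies above the market-clearing price, it is binding.
At p = 247: qd = 1364 - 5·247 = 129 and qs = 2·247 - 176 = 318.
Quantity traded falls to 129. At q = 129 the demand price is (1364 - 129)/5 = 247 and the supply price is (176 + 129)/2 = 152.5.
Deadweight loss = ½ · (247 - 152.5) · (264 - 129) = ½ · 94.5 · 135 = 6378.75.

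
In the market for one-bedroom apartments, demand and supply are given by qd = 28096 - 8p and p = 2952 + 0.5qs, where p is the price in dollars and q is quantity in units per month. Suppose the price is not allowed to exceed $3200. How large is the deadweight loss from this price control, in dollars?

50000

Rearranging supply gives qs = 2p - 5904. In a free market, 28096 - 8p = 2p - 5904 gives the equilibrium p* = 3400, q* = 896.
Since 3200 < 3400, the ceiling is binding.
At p = 3200: qd = 28096 - 8·3200 = 2496 and qs = 2·3200 - 5904 = 496.
Quantity traded falls to 496. At q = 496 the demand price is (28096 - 496)/8 = 3450 and the supply price is (5904 + 496)/2 = 3200.
Deadweight loss = ½ · (3450 - 3200) · (896 - 496) = ½ · 250 · 400 = 50000.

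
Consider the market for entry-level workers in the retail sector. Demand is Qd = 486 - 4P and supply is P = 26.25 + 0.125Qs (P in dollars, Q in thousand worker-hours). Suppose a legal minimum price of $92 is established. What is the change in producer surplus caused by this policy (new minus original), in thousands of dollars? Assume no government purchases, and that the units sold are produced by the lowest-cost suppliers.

Rearranging supply gives Qs = 8P - 210. Equilibrium: 486 - 4P = 8P - 210, so 696 = 12P and P* = 58, Q* = 254.
Because the floor (92) lies above the market-clearing price, it is binding.
At P = 92: Qd = 486 - 4·92 = 118 and Qs = 8·92 - 210 = 526.
Producer surplus without the control is ½ · (58 - 26.25) · 254 = 4032.25.
With the floor, 118 units are sold at 92. The supply price at Q = 118 is 41, so PS = ½ · [(92 - 26.25) + (92 - 41)] · 118 = 6888.25.
Change in producer surplus = 6888.25 - 4032.25 = 2856.

2856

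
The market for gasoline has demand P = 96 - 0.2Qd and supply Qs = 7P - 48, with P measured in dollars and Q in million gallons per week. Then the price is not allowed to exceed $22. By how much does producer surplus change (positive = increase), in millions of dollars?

Rearranging demand gives Qd = 480 - 5P. Equilibrium: 480 - 5P = 7P - 48, so 528 = 12P and P* = 44, Q* = 260.
The ceiling of 22 is below the equilibrium price 44, so it binds.
At P = 22: Qd = 480 - 5·22 = 370 and Qs = 7·22 - 48 = 106.
Producer surplus without the control is ½ · (44 - 48/7) · 260 = 33800/7.
With the ceiling, producers sell 106 units at 22, so PS = ½ · (22 - 48/7) · 106 = 5618/7.
Change in producer surplus = 5618/7 - 33800/7 = -4026.

-4026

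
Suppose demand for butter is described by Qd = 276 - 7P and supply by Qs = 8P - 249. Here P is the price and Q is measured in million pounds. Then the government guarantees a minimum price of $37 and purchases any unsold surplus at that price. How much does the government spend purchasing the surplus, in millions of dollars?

1110

Without the control the market clears where 276 - 7P = 8P - 249, i.e. P* = 35 and Q* = 31.
Because the floor (37) lies above the market-clearing price, it is binding.
At P = 37: Qd = 276 - 7·37 = 17 and Qs = 8·37 - 249 = 47.
Surplus = Qs - Qd = 30.
Government expenditure = surplus × support price = 30 × 37 = 1110.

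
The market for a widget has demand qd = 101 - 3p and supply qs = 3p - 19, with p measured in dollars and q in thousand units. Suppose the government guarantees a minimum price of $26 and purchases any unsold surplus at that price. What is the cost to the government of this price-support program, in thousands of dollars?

Without the control the market clears where 101 - 3p = 3p - 19, i.e. p* = 20 and q* = 41.
The floor of 26 is above the equilibrium price 20, so it binds.
At p = 26: qd = 101 - 3·26 = 23 and qs = 3·26 - 19 = 59.
Surplus = qs - qd = 36.
Government expenditure = surplus × support price = 36 × 26 = 936.

936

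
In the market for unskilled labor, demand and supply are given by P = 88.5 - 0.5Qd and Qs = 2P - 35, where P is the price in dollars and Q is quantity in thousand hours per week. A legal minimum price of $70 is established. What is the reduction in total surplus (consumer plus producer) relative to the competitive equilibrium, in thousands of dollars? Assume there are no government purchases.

Rearranging demand gives Qd = 177 - 2P. Setting quantity demanded equal to quantity supplied, 177 - 2P = 2P - 35, gives P* = 53 and Q* = 71.
The floor of 70 is above the equilibrium price 53, so it binds.
At P = 70: Qd = 177 - 2·70 = 37 and Qs = 2·70 - 35 = 105.
Quantity traded falls to 37. At Q = 37 the demand price is (177 - 37)/2 = 70 and the supply price is (35 + 37)/2 = 36.
Deadweight loss = ½ · (70 - 36) · (71 - 37) = ½ · 34 · 34 = 578.

578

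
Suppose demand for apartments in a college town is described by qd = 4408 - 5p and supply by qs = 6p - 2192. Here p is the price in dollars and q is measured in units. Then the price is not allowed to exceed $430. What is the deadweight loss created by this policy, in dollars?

Equilibrium: 4408 - 5p = 6p - 2192, so 6600 = 11p and p* = 600, q* = 1408.
Because the ceiling (430) lies below the market-clearing price, it is binding.
At p = 430: qd = 4408 - 5·430 = 2258 and qs = 6·430 - 2192 = 388.
Quantity traded falls to 388. At q = 388 the demand price is (4408 - 388)/5 = 804 and the supply price is (2192 + 388)/6 = 430.
Deadweight loss = ½ · (804 - 430) · (1408 - 388) = ½ · 374 · 1020 = 190740.

190740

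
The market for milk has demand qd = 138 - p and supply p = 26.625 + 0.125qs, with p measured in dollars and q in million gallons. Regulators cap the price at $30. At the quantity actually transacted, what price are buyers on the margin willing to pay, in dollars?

111

Rearranging supply gives qs = 8p - 213. Without the control the market clears where 138 - p = 8p - 213, i.e. p* = 39 and q* = 99.
Since 30 < 39, the ceiling is binding.
At p = 30: qd = 138 - 30 = 108 and qs = 8·30 - 213 = 27.
Only 27 units reach the market. On the demand curve, the marginal buyer's willingness to pay at q = 27 is (138 - 27) = 111.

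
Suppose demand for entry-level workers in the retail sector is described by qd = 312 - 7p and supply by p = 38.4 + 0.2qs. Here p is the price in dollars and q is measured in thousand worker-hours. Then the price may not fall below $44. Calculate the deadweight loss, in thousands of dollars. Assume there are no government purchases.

Rearranging supply gives qs = 5p - 192. Setting quantity demanded equal to quantity supplied, 312 - 7p = 5p - 192, gives p* = 42 and q* = 18.
Because the floor (44) lies above the market-clearing price, it is binding.
At p = 44: qd = 312 - 7·44 = 4 and qs = 5·44 - 192 = 28.
Quantity traded falls to 4. At q = 4 the demand price is (312 - 4)/7 = 44 and the supply price is (192 + 4)/5 = 39.2.
Deadweight loss = ½ · (44 - 39.2) · (18 - 4) = ½ · 4.8 · 14 = 33.6.

33.6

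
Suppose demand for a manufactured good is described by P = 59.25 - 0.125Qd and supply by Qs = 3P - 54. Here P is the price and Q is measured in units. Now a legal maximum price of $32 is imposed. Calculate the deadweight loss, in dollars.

528

Rearranging demand gives Qd = 474 - 8P. Without the control the market clears where 474 - 8P = 3P - 54, i.e. P* = 48 and Q* = 90.
Since 32 < 48, the ceiling is binding.
At P = 32: Qd = 474 - 8·32 = 218 and Qs = 3·32 - 54 = 42.
Quantity traded falls to 42. At Q = 42 the demand price is (474 - 42)/8 = 54 and the supply price is (54 + 42)/3 = 32.
Deadweight loss = ½ · (54 - 32) · (90 - 42) = ½ · 22 · 48 = 528.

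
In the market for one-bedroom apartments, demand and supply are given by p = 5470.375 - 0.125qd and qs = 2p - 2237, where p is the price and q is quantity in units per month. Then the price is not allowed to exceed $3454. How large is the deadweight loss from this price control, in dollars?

Rearranging demand gives qd = 43763 - 8p. Setting quantity demanded equal to quantity supplied, 43763 - 8p = 2p - 2237, gives p* = 4600 and q* = 6963.
Since 3454 < 4600, the ceiling is binding.
At p = 3454: qd = 43763 - 8·3454 = 16131 and qs = 2·3454 - 2237 = 4671.
Quantity traded falls to 4671. At q = 4671 the demand price is (43763 - 4671)/8 = 4886.5 and the supply price is (2237 + 4671)/2 = 3454.
Deadweight loss = ½ · (4886.5 - 3454) · (6963 - 4671) = ½ · 1432.5 · 2292 = 1641645.

1641645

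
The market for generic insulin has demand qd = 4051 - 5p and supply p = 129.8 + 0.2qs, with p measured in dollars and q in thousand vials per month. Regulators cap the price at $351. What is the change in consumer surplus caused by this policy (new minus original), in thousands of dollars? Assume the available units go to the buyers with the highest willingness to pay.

96211.5

Rearranging supply gives qs = 5p - 649. Without the control the market clears where 4051 - 5p = 5p - 649, i.e. p* = 470 and q* = 1701.
Since 351 < 470, the ceiling is binding.
At p = 351: qd = 4051 - 5·351 = 2296 and qs = 5·351 - 649 = 1106.
Consumer surplus without the control is ½ · (810.2 - 470) · 1701 = 289340.1.
With the ceiling, 1106 units are sold at 351 (assume they go to the highest-value buyers). The demand price at q = 1106 is 589, so CS = ½ · [(810.2 - 351) + (589 - 351)] · 1106 = 385551.6.
Change in consumer surplus = 385551.6 - 289340.1 = 96211.5.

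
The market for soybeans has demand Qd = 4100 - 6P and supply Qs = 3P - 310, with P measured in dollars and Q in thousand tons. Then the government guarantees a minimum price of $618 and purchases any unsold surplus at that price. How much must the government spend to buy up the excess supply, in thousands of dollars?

711936

Setting quantity demanded equal to quantity supplied, 4100 - 6P = 3P - 310, gives P* = 490 and Q* = 1160.
Because the floor (618) lies above the market-clearing price, it is binding.
At P = 618: Qd = 4100 - 6·618 = 392 and Qs = 3·618 - 310 = 1544.
Surplus = Qs - Qd = 1152.
Government expenditure = surplus × support price = 1152 × 618 = 711936.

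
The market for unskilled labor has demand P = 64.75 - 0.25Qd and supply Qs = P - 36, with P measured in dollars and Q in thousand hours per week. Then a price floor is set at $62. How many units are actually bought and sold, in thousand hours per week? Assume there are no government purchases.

Rearranging demand gives Qd = 259 - 4P. Setting quantity demanded equal to quantity supplied, 259 - 4P = P - 36, gives P* = 59 and Q* = 23.
The floor of 62 is above the equilibrium price 59, so it binds.
At P = 62: Qd = 259 - 4·62 = 11 and Qs = 62 - 36 = 26.
The quantity actually transacted is the short side, demand: 11.

11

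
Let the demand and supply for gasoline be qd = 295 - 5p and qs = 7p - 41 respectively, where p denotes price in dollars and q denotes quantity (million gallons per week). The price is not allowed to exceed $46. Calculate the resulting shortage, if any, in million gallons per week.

Without the control the market clears where 295 - 5p = 7p - 41, i.e. p* = 28 and q* = 155.
The ceiling of 46 is above the equilibrium price 28, so it is not binding; the market clears at p* = 28, q* = 155.
Since the control does not bind, there is no shortage.

0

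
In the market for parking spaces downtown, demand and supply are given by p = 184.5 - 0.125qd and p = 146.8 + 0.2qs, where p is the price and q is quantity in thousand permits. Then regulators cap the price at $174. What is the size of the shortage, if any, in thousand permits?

Rearranging demand gives qd = 1476 - 8p; rearranging supply gives qs = 5p - 734. Equilibrium: 1476 - 8p = 5p - 734, so 2210 = 13p and p* = 170, q* = 116.
Since 174 is above p* = 170, the ceiling does not bind and the free-market outcome prevails.
Since the control does not bind, there is no shortage.

0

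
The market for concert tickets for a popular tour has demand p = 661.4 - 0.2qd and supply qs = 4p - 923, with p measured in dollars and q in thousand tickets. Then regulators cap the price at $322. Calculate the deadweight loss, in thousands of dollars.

Rearranging demand gives qd = 3307 - 5p. Equilibrium: 3307 - 5p = 4p - 923, so 4230 = 9p and p* = 470, q* = 957.
Because the ceiling (322) lies below the market-clearing price, it is binding.
At p = 322: qd = 3307 - 5·322 = 1697 and qs = 4·322 - 923 = 365.
Quantity traded falls to 365. At q = 365 the demand price is (3307 - 365)/5 = 588.4 and the supply price is (923 + 365)/4 = 322.
Deadweight loss = ½ · (588.4 - 322) · (957 - 365) = ½ · 266.4 · 592 = 78854.4.

78854.4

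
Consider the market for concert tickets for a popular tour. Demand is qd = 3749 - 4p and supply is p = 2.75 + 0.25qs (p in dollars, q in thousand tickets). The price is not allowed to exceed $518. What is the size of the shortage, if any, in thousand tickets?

0

Rearranging supply gives qs = 4p - 11. Equilibrium: 3749 - 4p = 4p - 11, so 3760 = 8p and p* = 470, q* = 1869.
The ceiling of 518 is above the equilibrium price 470, so it is not binding; the market clears at p* = 470, q* = 1869.
Since the control does not bind, there is no shortage.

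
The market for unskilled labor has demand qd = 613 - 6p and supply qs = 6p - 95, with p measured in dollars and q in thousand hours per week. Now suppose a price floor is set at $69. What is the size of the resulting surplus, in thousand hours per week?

120

Setting quantity demanded equal to quantity supplied, 613 - 6p = 6p - 95, gives p* = 59 and q* = 259.
Because the floor (69) lies above the market-clearing price, it is binding.
At p = 69: qd = 613 - 6·69 = 199 and qs = 6·69 - 95 = 319.
Surplus = qs - qd = 319 - 199 = 120.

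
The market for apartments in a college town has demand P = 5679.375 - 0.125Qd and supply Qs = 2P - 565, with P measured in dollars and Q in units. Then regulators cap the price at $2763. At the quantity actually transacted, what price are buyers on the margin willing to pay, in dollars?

5059.25

Rearranging demand gives Qd = 45435 - 8P. In a free market, 45435 - 8P = 2P - 565 gives the equilibrium P* = 4600, Q* = 8635.
The ceiling of 2763 is below the equilibrium price 4600, so it binds.
At P = 2763: Qd = 45435 - 8·2763 = 23331 and Qs = 2·2763 - 565 = 4961.
Only 4961 units reach the market. On the demand curve, the marginal buyer's willingness to pay at Q = 4961 is (45435 - 4961)/8 = 5059.25.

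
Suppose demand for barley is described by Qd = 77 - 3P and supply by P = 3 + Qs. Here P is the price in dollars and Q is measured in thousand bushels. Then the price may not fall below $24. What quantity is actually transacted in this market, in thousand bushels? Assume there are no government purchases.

5

Rearranging supply gives Qs = P - 3. Setting quantity demanded equal to quantity supplied, 77 - 3P = P - 3, gives P* = 20 and Q* = 17.
The floor of 24 is above the equilibrium price 20, so it binds.
At P = 24: Qd = 77 - 3·24 = 5 and Qs = 24 - 3 = 21.
The quantity actually transacted is the short side, demand: 5.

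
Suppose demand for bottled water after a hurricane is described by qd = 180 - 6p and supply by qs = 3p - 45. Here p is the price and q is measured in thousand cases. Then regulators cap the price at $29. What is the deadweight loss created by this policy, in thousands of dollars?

0

In a free market, 180 - 6p = 3p - 45 gives the equilibrium p* = 25, q* = 30.
The ceiling of 29 is above the equilibrium price 25, so it is not binding; the market clears at p* = 25, q* = 30.
Since the control does not bind, no trades are prevented and deadweight loss is zero.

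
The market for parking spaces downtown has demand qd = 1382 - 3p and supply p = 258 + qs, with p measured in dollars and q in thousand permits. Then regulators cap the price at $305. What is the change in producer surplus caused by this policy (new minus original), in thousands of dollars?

-10447.5

Rearranging supply gives qs = p - 258. Setting quantity demanded equal to quantity supplied, 1382 - 3p = p - 258, gives p* = 410 and q* = 152.
The ceiling of 305 is below the equilibrium price 410, so it binds.
At p = 305: qd = 1382 - 3·305 = 467 and qs = 305 - 258 = 47.
Producer surplus without the control is ½ · (410 - 258) · 152 = 11552.
With the ceiling, producers sell 47 units at 305, so PS = ½ · (305 - 258) · 47 = 1104.5.
Change in producer surplus = 1104.5 - 11552 = -10447.5.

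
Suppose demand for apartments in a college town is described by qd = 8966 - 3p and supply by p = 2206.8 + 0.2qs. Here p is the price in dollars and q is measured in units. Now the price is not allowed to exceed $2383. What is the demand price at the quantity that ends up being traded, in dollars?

Rearranging supply gives qs = 5p - 11034. Equilibrium: 8966 - 3p = 5p - 11034, so 20000 = 8p and p* = 2500, q* = 1466.
The ceiling of 2383 is below the equilibrium price 2500, so it binds.
At p = 2383: qd = 8966 - 3·2383 = 1817 and qs = 5·2383 - 11034 = 881.
Only 881 units reach the market. On the demand curve, the marginal buyer's willingness to pay at q = 881 is (8966 - 881)/3 = 2695.

2695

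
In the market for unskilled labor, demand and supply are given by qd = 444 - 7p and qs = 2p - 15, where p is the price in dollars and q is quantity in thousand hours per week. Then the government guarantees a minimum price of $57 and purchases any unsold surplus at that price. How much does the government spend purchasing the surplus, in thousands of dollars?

Without the control the market clears where 444 - 7p = 2p - 15, i.e. p* = 51 and q* = 87.
Since 57 > 51, the floor is binding.
At p = 57: qd = 444 - 7·57 = 45 and qs = 2·57 - 15 = 99.
Surplus = qs - qd = 54.
Government expenditure = surplus × support price = 54 × 57 = 3078.

3078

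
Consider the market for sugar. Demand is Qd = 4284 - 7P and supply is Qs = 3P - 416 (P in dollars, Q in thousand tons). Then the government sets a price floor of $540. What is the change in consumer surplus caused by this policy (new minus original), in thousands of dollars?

-52430

Setting quantity demanded equal to quantity supplied, 4284 - 7P = 3P - 416, gives P* = 470 and Q* = 994.
Because the floor (540) lies above the market-clearing price, it is binding.
At P = 540: Qd = 4284 - 7·540 = 504 and Qs = 3·540 - 416 = 1204.
Consumer surplus without the control is ½ · (612 - 470) · 994 = 70574.
With the floor, consumers buy 504 units at 540, so CS = ½ · (612 - 540) · 504 = 18144.
Change in consumer surplus = 18144 - 70574 = -52430.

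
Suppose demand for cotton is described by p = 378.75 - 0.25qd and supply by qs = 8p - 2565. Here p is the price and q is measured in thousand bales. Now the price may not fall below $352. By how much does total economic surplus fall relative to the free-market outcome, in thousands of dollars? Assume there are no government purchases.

Rearranging demand gives qd = 1515 - 4p. Setting quantity demanded equal to quantity supplied, 1515 - 4p = 8p - 2565, gives p* = 340 and q* = 155.
The floor of 352 is above the equilibrium price 340, so it binds.
At p = 352: qd = 1515 - 4·352 = 107 and qs = 8·352 - 2565 = 251.
Quantity traded falls to 107. At q = 107 the demand price is (1515 - 107)/4 = 352 and the supply price is (2565 + 107)/8 = 334.
Deadweight loss = ½ · (352 - 334) · (155 - 107) = ½ · 18 · 48 = 432.

432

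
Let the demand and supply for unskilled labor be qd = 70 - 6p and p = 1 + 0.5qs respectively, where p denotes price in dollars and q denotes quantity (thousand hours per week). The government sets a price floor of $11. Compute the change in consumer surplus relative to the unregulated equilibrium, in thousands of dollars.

Rearranging supply gives qs = 2p - 2. Equilibrium: 70 - 6p = 2p - 2, so 72 = 8p and p* = 9, q* = 16.
The floor of 11 is above the equilibrium price 9, so it binds.
At p = 11: qd = 70 - 6·11 = 4 and qs = 2·11 - 2 = 20.
Consumer surplus without the control is ½ · (35/3 - 9) · 16 = 64/3.
With the floor, consumers buy 4 units at 11, so CS = ½ · (35/3 - 11) · 4 = 4/3.
Change in consumer surplus = 4/3 - 64/3 = -20.

-20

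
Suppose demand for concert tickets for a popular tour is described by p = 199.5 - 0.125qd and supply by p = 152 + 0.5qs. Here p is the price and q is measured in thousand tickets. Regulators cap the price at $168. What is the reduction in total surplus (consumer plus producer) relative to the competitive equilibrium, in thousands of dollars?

605

Rearranging demand gives qd = 1596 - 8p; rearranging supply gives qs = 2p - 304. Setting quantity demanded equal to quantity supplied, 1596 - 8p = 2p - 304, gives p* = 190 and q* = 76.
The ceiling of 168 is below the equilibrium price 190, so it binds.
At p = 168: qd = 1596 - 8·168 = 252 and qs = 2·168 - 304 = 32.
Quantity traded falls to 32. At q = 32 the demand price is (1596 - 32)/8 = 195.5 and the supply price is (304 + 32)/2 = 168.
Deadweight loss = ½ · (195.5 - 168) · (76 - 32) = ½ · 27.5 · 44 = 605.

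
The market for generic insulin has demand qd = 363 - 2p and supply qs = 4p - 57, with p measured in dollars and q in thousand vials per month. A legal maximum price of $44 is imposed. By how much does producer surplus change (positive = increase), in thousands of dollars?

Setting quantity demanded equal to quantity supplied, 363 - 2p = 4p - 57, gives p* = 70 and q* = 223.
Because the ceiling (44) lies below the market-clearing price, it is binding.
At p = 44: qd = 363 - 2·44 = 275 and qs = 4·44 - 57 = 119.
Producer surplus without the control is ½ · (70 - 14.25) · 223 = 6216.125.
With the ceiling, producers sell 119 units at 44, so PS = ½ · (44 - 14.25) · 119 = 1770.125.
Change in producer surplus = 1770.125 - 6216.125 = -4446.

-4446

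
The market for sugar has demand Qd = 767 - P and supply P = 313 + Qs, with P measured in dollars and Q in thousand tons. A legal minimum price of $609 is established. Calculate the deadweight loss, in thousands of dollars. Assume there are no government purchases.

4761

Rearranging supply gives Qs = P - 313. Setting quantity demanded equal to quantity supplied, 767 - P = P - 313, gives P* = 540 and Q* = 227.
Since 609 > 540, the floor is binding.
At P = 609: Qd = 767 - 609 = 158 and Qs = 609 - 313 = 296.
Quantity traded falls to 158. At Q = 158 the demand price is 767 - 158 = 609 and the supply price is 313 + 158 = 471.
Deadweight loss = ½ · (609 - 471) · (227 - 158) = ½ · 138 · 69 = 4761.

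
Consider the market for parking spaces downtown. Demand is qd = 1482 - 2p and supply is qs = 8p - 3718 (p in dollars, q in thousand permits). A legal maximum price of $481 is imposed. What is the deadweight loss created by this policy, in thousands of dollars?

Without the control the market clears where 1482 - 2p = 8p - 3718, i.e. p* = 520 and q* = 442.
The ceiling of 481 is below the equilibrium price 520, so it binds.
At p = 481: qd = 1482 - 2·481 = 520 and qs = 8·481 - 3718 = 130.
Quantity traded falls to 130. At q = 130 the demand price is (1482 - 130)/2 = 676 and the supply price is (3718 + 130)/8 = 481.
Deadweight loss = ½ · (676 - 481) · (442 - 130) = ½ · 195 · 312 = 30420.

30420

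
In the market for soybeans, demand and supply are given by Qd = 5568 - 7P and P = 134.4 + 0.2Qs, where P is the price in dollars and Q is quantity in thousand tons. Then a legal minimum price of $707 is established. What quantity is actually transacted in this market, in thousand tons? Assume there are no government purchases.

619

Rearranging supply gives Qs = 5P - 672. In a free market, 5568 - 7P = 5P - 672 gives the equilibrium P* = 520, Q* = 1928.
Because the floor (707) lies above the market-clearing price, it is binding.
At P = 707: Qd = 5568 - 7·707 = 619 and Qs = 5·707 - 672 = 2863.
The quantity actually transacted is the short side, demand: 619.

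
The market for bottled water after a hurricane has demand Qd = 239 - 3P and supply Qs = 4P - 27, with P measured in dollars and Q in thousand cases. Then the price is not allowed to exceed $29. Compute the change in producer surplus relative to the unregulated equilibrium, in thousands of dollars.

-963

In a free market, 239 - 3P = 4P - 27 gives the equilibrium P* = 38, Q* = 125.
Because the ceiling (29) lies below the market-clearing price, it is binding.
At P = 29: Qd = 239 - 3·29 = 152 and Qs = 4·29 - 27 = 89.
Producer surplus without the control is ½ · (38 - 6.75) · 125 = 1953.125.
With the ceiling, producers sell 89 units at 29, so PS = ½ · (29 - 6.75) · 89 = 990.125.
Change in producer surplus = 990.125 - 1953.125 = -963.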